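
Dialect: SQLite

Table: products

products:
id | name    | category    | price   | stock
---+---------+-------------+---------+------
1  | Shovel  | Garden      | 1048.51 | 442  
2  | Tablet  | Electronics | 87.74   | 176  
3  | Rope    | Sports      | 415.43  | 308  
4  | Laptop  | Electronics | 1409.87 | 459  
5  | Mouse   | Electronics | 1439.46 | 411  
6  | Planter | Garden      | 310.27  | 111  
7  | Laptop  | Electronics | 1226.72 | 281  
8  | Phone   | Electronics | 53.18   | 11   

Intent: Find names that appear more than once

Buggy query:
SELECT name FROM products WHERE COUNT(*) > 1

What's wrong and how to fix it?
Bug: WHERE can't reference COUNT(*); aggregates are computed after WHERE

Fix: Group first, then use HAVING for the count condition

Corrected query:
SELECT name FROM products GROUP BY name HAVING COUNT(*) > 1

Result:
name  
------
Laptop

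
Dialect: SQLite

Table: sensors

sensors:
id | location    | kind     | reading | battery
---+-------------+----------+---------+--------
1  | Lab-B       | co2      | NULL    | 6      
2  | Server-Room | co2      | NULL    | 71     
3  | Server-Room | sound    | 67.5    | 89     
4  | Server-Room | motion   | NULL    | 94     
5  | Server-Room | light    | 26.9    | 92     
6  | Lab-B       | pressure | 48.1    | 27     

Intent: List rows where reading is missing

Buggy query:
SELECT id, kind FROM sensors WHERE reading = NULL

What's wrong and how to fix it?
Bug: '= NULL' is always unknown in SQL three-valued logic, so no rows match

Fix: Replace '= NULL' with 'IS NULL'

Corrected query:
SELECT id, kind FROM sensors WHERE reading IS NULL

Result:
id | kind  
---+-------
1  | co2   
2  | co2   
4  | motion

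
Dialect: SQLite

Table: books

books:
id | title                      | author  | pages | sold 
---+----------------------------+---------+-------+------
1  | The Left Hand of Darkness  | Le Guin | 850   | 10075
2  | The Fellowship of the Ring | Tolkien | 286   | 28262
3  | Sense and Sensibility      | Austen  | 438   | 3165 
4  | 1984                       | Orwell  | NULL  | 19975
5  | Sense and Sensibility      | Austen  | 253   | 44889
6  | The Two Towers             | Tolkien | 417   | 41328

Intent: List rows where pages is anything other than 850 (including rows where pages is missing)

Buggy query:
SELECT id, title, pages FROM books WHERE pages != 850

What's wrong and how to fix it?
Bug: 'pages != 850' is unknown when pages is NULL, so NULL rows are silently excluded

Fix: Add an explicit OR pages IS NULL to include the missing-value rows

Corrected query:
SELECT id, title, pages FROM books WHERE pages != 850 OR pages IS NULL

Result:
id | title                      | pages
---+----------------------------+------
2  | The Fellowship of the Ring | 286  
3  | Sense and Sensibility      | 438  
4  | 1984                       | NULL 
5  | Sense and Sensibility      | 253  
6  | The Two Towers             | 417  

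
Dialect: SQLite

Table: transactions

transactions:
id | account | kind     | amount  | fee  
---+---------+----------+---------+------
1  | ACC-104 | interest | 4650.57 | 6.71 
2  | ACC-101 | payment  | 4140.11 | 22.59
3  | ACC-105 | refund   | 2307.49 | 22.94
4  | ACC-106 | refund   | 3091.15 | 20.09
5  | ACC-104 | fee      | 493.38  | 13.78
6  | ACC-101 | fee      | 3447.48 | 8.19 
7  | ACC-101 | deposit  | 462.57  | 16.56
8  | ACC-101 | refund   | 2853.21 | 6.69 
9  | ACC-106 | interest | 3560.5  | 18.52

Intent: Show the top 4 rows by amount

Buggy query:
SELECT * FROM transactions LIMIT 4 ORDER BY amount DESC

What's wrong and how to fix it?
Bug: LIMIT must come after ORDER BY

Fix: Sort with ORDER BY, then apply LIMIT

Corrected query:
SELECT * FROM transactions ORDER BY amount DESC LIMIT 4

Result:
id | account | kind     | amount  | fee  
---+---------+----------+---------+------
1  | ACC-104 | interest | 4650.57 | 6.71 
2  | ACC-101 | payment  | 4140.11 | 22.59
9  | ACC-106 | interest | 3560.5  | 18.52
6  | ACC-101 | fee      | 3447.48 | 8.19 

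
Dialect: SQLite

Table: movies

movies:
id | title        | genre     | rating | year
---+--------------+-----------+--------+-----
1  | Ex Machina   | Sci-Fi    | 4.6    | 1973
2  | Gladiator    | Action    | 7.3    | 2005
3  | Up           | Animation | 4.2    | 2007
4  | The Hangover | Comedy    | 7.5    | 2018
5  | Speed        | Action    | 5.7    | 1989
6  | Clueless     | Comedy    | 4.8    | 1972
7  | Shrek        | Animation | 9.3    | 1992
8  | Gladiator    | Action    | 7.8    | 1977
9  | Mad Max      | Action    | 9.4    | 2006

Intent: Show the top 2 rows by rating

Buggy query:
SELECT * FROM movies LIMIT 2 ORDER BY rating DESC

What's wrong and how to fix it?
Bug: LIMIT must come after ORDER BY

Fix: Sort with ORDER BY, then apply LIMIT

Corrected query:
SELECT * FROM movies ORDER BY rating DESC LIMIT 2

Result:
id | title   | genre     | rating | year
---+---------+-----------+--------+-----
9  | Mad Max | Action    | 9.4    | 2006
7  | Shrek   | Animation | 9.3    | 1992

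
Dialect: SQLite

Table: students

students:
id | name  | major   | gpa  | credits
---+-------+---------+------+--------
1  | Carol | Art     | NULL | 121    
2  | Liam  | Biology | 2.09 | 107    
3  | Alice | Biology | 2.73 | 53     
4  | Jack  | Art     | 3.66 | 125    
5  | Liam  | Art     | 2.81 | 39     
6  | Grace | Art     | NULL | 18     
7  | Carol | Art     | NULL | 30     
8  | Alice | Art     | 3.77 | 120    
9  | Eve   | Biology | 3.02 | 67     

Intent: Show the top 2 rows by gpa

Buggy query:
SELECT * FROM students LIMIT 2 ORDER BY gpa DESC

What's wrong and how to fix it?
Bug: ORDER BY cannot follow LIMIT; LIMIT is the final clause

Fix: Sort with ORDER BY, then apply LIMIT

Corrected query:
SELECT * FROM students ORDER BY gpa DESC LIMIT 2

Result:
id | name  | major | gpa  | credits
---+-------+-------+------+--------
8  | Alice | Art   | 3.77 | 120    
4  | Jack  | Art   | 3.66 | 125    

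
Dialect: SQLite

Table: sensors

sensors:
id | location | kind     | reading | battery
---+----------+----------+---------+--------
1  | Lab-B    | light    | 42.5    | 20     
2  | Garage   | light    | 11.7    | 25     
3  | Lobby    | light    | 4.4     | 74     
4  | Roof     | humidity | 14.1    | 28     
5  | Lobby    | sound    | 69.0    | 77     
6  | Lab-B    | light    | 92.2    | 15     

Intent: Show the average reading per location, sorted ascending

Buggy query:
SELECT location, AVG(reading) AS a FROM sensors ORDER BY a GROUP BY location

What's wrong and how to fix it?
Bug: ORDER BY appears before GROUP BY; SQL clause order requires GROUP BY first

Fix: Reorder: SELECT … FROM … GROUP BY … ORDER BY …

Corrected query:
SELECT location, AVG(reading) AS a FROM sensors GROUP BY location ORDER BY a

Result:
location | a    
---------+------
Garage   | 11.7 
Roof     | 14.1 
Lobby    | 36.7 
Lab-B    | 67.35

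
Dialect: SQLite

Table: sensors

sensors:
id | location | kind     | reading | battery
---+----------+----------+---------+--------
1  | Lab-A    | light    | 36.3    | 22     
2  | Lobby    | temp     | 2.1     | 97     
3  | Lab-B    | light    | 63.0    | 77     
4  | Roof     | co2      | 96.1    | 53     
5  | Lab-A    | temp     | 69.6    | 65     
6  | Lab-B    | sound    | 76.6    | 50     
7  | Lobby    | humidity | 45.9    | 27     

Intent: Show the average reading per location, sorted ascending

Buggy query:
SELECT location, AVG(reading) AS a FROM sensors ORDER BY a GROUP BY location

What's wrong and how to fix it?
Bug: GROUP BY must precede ORDER BY

Fix: Reorder: SELECT … FROM … GROUP BY … ORDER BY …

Corrected query:
SELECT location, AVG(reading) AS a FROM sensors GROUP BY location ORDER BY a

Result:
location | a    
---------+------
Lobby    | 24   
Lab-A    | 52.95
Lab-B    | 69.8 
Roof     | 96.1 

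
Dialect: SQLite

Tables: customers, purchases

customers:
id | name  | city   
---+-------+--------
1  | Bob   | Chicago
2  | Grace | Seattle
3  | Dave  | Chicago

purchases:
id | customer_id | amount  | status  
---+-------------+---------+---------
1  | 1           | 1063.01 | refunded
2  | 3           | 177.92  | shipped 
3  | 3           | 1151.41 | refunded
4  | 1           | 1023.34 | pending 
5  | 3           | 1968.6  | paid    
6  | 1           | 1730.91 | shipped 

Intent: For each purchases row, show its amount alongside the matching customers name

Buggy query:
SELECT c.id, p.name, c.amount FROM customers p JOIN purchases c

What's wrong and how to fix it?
Bug: Missing join condition: each purchases row is matched to all customers rows instead of just its own

Fix: Specify the join condition linking the foreign key to the parent id

Corrected query:
SELECT c.id, p.name, c.amount FROM customers p JOIN purchases c ON c.customer_id = p.id

Result:
id | name | amount 
---+------+--------
1  | Bob  | 1063.01
2  | Dave | 177.92 
3  | Dave | 1151.41
4  | Bob  | 1023.34
5  | Dave | 1968.6 
6  | Bob  | 1730.91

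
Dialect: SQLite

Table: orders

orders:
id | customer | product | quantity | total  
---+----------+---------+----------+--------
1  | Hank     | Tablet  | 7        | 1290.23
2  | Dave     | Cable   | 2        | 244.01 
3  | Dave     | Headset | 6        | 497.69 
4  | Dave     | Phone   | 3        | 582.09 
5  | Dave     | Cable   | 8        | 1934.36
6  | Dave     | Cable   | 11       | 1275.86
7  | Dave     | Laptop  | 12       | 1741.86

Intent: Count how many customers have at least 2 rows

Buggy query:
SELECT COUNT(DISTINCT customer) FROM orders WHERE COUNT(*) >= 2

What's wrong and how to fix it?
Bug: COUNT(*) cannot appear in WHERE; the per-group count doesn't exist yet

Fix: Group first with HAVING COUNT(*) >= 2, then COUNT the resulting groups

Corrected query:
SELECT COUNT(*) FROM (SELECT customer FROM orders GROUP BY customer HAVING COUNT(*) >= 2)

Result:
COUNT(*)
--------
1       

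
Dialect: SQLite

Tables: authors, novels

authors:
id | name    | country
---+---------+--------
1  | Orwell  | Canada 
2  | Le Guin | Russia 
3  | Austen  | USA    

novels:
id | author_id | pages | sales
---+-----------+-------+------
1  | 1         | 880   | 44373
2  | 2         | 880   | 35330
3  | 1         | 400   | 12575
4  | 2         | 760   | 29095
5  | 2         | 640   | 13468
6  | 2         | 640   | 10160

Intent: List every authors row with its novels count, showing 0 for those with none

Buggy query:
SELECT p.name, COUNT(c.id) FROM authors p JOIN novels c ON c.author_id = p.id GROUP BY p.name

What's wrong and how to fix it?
Bug: INNER JOIN drops authors rows that have no matching novels rows

Fix: Switch to LEFT JOIN to retain unmatched parent rows

Corrected query:
SELECT p.name, COUNT(c.id) FROM authors p LEFT JOIN novels c ON c.author_id = p.id GROUP BY p.name

Result:
name    | COUNT(c.id)
--------+------------
Austen  | 0          
Le Guin | 4          
Orwell  | 2          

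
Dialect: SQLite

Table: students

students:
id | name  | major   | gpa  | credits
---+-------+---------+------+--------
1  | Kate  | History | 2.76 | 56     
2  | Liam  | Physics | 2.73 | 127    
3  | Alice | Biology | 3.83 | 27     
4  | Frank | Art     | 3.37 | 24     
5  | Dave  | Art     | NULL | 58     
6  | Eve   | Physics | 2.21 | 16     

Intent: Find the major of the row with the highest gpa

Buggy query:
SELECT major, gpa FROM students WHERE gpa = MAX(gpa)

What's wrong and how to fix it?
Bug: MAX(gpa) is an aggregate and cannot be used directly in WHERE

Fix: Use a subquery: WHERE gpa = (SELECT MAX(gpa) FROM students)

Corrected query:
SELECT major, gpa FROM students WHERE gpa = (SELECT MAX(gpa) FROM students)

Result:
major   | gpa 
--------+-----
Biology | 3.83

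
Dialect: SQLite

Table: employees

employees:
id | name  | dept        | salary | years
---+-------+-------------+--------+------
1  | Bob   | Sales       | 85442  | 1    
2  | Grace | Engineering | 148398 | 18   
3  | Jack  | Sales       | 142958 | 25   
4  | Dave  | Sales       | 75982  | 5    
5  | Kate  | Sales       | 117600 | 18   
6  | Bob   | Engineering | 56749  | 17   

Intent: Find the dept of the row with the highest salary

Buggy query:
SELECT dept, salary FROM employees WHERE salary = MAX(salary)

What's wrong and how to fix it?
Bug: WHERE is evaluated per row; an aggregate over the whole table isn't defined there

Fix: Wrap MAX in a scalar subquery so WHERE compares against a single value

Corrected query:
SELECT dept, salary FROM employees WHERE salary = (SELECT MAX(salary) FROM employees)

Result:
dept        | salary
------------+-------
Engineering | 148398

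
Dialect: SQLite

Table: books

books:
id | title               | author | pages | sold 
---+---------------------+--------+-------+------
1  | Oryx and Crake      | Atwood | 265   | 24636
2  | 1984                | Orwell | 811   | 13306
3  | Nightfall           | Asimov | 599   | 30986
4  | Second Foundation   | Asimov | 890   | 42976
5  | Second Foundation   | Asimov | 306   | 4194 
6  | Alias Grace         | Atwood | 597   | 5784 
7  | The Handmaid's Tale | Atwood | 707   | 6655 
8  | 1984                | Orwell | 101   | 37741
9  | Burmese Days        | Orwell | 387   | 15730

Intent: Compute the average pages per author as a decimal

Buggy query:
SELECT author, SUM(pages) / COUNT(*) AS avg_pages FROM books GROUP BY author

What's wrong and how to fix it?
Bug: Both operands are integers, so '/' performs integer division and truncates

Fix: Multiply by 1.0 (or CAST to REAL) to force floating-point division

Corrected query:
SELECT author, SUM(pages) * 1.0 / COUNT(*) AS avg_pages FROM books GROUP BY author

Result:
author | avg_pages 
-------+-----------
Asimov | 598.333333
Atwood | 523       
Orwell | 433       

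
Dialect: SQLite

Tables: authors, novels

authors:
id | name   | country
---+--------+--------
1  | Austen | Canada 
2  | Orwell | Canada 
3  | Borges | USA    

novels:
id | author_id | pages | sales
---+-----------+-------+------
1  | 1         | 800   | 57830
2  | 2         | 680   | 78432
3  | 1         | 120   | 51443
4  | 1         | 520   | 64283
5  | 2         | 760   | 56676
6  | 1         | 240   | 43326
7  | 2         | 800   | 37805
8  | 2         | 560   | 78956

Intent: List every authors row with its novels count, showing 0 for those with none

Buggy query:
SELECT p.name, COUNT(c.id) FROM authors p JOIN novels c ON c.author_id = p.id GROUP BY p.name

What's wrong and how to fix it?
Bug: An inner join excludes parents with zero children

Fix: Switch to LEFT JOIN to retain unmatched parent rows

Corrected query:
SELECT p.name, COUNT(c.id) FROM authors p LEFT JOIN novels c ON c.author_id = p.id GROUP BY p.name

Result:
name   | COUNT(c.id)
-------+------------
Austen | 4          
Borges | 0          
Orwell | 4          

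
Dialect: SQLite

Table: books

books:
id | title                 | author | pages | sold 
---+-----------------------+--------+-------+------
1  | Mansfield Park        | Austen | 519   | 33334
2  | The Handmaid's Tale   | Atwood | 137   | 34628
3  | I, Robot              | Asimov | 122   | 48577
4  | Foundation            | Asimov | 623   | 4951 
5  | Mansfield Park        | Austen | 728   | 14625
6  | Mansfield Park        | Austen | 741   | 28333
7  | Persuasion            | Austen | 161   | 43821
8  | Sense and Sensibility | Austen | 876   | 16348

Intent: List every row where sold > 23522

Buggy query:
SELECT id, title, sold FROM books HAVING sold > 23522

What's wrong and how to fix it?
Bug: HAVING filters the output of aggregation, but this query has no GROUP BY and no aggregate functions, so SQLite rejects it (HAVING clause on a non-aggregate query); the condition here is per row

Fix: Replace HAVING with WHERE since the condition applies to individual rows

Corrected query:
SELECT id, title, sold FROM books WHERE sold > 23522

Result:
id | title               | sold 
---+---------------------+------
1  | Mansfield Park      | 33334
2  | The Handmaid's Tale | 34628
3  | I, Robot            | 48577
6  | Mansfield Park      | 28333
7  | Persuasion          | 43821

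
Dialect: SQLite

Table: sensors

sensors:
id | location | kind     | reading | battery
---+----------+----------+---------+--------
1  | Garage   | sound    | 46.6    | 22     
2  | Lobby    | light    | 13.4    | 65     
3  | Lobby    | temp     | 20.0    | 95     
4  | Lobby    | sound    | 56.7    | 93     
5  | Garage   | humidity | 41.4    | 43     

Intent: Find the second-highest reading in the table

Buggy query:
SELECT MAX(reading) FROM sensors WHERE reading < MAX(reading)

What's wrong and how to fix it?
Bug: MAX(reading) on the right of the comparison is an aggregate-in-WHERE error

Fix: Put the inner MAX in a scalar subquery

Corrected query:
SELECT MAX(reading) FROM sensors WHERE reading < (SELECT MAX(reading) FROM sensors)

Result:
MAX(reading)
------------
46.6        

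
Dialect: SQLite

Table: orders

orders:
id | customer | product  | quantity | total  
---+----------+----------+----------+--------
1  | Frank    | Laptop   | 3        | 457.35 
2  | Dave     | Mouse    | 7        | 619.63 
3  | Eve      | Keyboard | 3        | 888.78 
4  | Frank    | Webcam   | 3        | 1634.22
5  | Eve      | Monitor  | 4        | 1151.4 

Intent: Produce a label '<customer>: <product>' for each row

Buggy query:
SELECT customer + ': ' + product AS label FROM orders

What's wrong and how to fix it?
Bug: SQLite uses || for string concatenation; + coerces text to numbers (yielding 0)

Fix: Use the || operator for string concatenation

Corrected query:
SELECT customer || ': ' || product AS label FROM orders

Result:
label        
-------------
Frank: Laptop
Dave: Mouse  
Eve: Keyboard
Frank: Webcam
Eve: Monitor 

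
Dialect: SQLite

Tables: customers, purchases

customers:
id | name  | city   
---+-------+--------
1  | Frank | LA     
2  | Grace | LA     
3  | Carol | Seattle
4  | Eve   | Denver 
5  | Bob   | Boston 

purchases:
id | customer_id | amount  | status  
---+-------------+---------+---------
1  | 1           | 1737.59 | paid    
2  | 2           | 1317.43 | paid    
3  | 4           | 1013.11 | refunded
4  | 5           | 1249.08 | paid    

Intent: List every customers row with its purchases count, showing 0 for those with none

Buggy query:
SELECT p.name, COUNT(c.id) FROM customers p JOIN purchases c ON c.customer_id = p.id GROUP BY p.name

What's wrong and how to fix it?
Bug: An inner join excludes parents with zero children

Fix: Use LEFT JOIN so parents without children still appear (COUNT(c.id) gives 0)

Corrected query:
SELECT p.name, COUNT(c.id) FROM customers p LEFT JOIN purchases c ON c.customer_id = p.id GROUP BY p.name

Result:
name  | COUNT(c.id)
------+------------
Bob   | 1          
Carol | 0          
Eve   | 1          
Frank | 1          
Grace | 1          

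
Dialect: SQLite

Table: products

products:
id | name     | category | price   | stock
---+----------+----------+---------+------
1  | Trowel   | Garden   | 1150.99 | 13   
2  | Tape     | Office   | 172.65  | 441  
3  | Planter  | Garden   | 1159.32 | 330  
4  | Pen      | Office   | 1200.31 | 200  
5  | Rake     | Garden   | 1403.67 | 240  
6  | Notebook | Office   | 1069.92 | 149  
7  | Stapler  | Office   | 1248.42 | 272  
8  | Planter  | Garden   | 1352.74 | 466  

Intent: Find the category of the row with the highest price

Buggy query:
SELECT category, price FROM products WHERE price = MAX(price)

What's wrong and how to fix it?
Bug: MAX(price) is an aggregate and cannot be used directly in WHERE

Fix: Use a subquery: WHERE price = (SELECT MAX(price) FROM products)

Corrected query:
SELECT category, price FROM products WHERE price = (SELECT MAX(price) FROM products)

Result:
category | price  
---------+--------
Garden   | 1403.67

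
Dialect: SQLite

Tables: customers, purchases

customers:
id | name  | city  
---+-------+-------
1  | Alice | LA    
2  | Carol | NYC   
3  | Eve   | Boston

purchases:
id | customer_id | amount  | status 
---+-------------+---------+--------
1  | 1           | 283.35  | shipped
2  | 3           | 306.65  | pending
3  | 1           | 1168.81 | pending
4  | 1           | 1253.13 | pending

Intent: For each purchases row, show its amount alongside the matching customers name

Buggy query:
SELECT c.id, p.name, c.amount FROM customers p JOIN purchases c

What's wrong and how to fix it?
Bug: JOIN with no ON clause produces a cartesian product; every purchases row pairs with every customers row

Fix: Specify the join condition linking the foreign key to the parent id

Corrected query:
SELECT c.id, p.name, c.amount FROM customers p JOIN purchases c ON c.customer_id = p.id

Result:
id | name  | amount 
---+-------+--------
1  | Alice | 283.35 
2  | Eve   | 306.65 
3  | Alice | 1168.81
4  | Alice | 1253.13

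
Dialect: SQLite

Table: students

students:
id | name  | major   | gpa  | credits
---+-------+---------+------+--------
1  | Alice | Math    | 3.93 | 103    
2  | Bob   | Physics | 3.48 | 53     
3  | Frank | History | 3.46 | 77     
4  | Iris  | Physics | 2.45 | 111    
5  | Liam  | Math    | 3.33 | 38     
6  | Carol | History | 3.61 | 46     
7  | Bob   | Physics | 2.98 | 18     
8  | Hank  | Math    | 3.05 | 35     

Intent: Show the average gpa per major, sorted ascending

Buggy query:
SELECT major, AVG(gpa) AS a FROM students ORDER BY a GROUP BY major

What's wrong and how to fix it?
Bug: GROUP BY must precede ORDER BY

Fix: Move ORDER BY to the end, after GROUP BY

Corrected query:
SELECT major, AVG(gpa) AS a FROM students GROUP BY major ORDER BY a

Result:
major   | a       
--------+---------
Physics | 2.97    
Math    | 3.436667
History | 3.535   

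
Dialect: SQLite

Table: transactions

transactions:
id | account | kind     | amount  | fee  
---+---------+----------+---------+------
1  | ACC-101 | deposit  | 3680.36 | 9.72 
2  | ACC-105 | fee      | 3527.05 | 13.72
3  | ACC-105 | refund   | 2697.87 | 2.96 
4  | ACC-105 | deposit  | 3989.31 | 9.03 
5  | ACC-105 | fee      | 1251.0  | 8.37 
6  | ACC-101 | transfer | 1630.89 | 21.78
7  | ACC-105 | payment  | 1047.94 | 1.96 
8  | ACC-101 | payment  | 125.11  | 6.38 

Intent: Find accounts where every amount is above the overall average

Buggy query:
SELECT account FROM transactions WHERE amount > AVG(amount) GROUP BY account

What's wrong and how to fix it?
Bug: WHERE evaluates per row before aggregation, so AVG() is unavailable

Fix: Compute the overall average in a scalar subquery and compare each group's MIN against it in HAVING

Corrected query:
SELECT account FROM transactions GROUP BY account HAVING MIN(amount) > (SELECT AVG(amount) FROM transactions)

Result:
(no rows)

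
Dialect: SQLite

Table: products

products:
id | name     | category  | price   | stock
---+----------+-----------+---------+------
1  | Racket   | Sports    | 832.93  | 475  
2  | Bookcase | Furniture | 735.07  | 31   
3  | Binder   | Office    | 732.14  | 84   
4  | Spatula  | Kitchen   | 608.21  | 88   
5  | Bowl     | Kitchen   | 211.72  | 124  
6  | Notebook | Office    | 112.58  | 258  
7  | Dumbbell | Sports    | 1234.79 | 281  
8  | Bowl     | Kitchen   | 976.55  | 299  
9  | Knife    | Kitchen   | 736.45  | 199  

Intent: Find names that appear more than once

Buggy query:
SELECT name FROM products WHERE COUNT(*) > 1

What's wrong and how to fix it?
Bug: COUNT(*) is an aggregate and cannot be used in WHERE

Fix: GROUP BY name, then filter groups with HAVING COUNT(*) > 1

Corrected query:
SELECT name FROM products GROUP BY name HAVING COUNT(*) > 1

Result:
name
----
Bowl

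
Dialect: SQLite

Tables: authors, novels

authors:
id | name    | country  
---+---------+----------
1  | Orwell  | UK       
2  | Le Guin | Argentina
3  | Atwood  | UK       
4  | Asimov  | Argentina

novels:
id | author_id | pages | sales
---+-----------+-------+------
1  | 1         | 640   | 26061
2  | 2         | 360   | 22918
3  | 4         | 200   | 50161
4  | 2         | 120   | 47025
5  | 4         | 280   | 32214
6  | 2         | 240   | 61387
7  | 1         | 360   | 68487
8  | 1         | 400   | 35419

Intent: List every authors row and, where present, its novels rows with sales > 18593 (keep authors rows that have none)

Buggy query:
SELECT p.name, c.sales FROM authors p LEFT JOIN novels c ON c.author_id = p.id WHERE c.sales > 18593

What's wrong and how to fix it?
Bug: A WHERE condition on the right-hand table after LEFT JOIN drops unmatched parents

Fix: Move the right-table condition into the ON clause so unmatched parents are kept

Corrected query:
SELECT p.name, c.sales FROM authors p LEFT JOIN novels c ON c.author_id = p.id AND c.sales > 18593

Result:
name    | sales
--------+------
Orwell  | 26061
Orwell  | 35419
Orwell  | 68487
Le Guin | 22918
Le Guin | 47025
Le Guin | 61387
Atwood  | NULL 
Asimov  | 32214
Asimov  | 50161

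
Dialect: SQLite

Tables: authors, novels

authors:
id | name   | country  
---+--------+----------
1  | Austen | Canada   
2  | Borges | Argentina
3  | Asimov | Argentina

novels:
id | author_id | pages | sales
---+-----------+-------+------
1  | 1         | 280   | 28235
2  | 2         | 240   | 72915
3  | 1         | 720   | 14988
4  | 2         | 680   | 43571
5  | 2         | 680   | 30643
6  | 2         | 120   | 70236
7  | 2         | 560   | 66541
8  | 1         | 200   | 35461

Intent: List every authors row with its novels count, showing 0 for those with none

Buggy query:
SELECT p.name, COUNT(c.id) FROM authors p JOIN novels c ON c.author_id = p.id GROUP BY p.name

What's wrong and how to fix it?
Bug: INNER JOIN drops authors rows that have no matching novels rows

Fix: Switch to LEFT JOIN to retain unmatched parent rows

Corrected query:
SELECT p.name, COUNT(c.id) FROM authors p LEFT JOIN novels c ON c.author_id = p.id GROUP BY p.name

Result:
name   | COUNT(c.id)
-------+------------
Asimov | 0          
Austen | 3          
Borges | 5          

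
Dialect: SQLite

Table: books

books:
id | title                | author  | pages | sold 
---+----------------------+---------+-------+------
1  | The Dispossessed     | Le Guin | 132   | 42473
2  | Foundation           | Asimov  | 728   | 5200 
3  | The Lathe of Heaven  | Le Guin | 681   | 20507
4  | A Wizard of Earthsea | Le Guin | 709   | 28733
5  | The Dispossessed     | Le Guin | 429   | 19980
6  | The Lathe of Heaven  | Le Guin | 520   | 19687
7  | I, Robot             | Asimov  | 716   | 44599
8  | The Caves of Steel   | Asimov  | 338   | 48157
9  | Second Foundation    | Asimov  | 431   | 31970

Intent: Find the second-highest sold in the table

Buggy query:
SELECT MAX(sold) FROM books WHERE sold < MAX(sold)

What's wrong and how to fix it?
Bug: The inner MAX is an aggregate inside WHERE, which is not allowed

Fix: Put the inner MAX in a scalar subquery

Corrected query:
SELECT MAX(sold) FROM books WHERE sold < (SELECT MAX(sold) FROM books)

Result:
MAX(sold)
---------
44599    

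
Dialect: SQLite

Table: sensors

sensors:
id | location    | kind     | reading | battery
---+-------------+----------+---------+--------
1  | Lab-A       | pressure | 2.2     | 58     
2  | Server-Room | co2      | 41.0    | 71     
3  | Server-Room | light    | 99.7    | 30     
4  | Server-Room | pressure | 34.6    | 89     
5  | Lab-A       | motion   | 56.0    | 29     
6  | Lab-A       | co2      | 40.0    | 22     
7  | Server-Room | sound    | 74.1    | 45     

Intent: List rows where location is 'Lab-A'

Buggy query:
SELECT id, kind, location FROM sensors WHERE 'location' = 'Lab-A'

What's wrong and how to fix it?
Bug: Single quotes denote string literals in SQL; the column name is being compared as a constant string

Fix: Reference the column as location without single quotes

Corrected query:
SELECT id, kind, location FROM sensors WHERE location = 'Lab-A'

Result:
id | kind     | location
---+----------+---------
1  | pressure | Lab-A   
5  | motion   | Lab-A   
6  | co2      | Lab-A   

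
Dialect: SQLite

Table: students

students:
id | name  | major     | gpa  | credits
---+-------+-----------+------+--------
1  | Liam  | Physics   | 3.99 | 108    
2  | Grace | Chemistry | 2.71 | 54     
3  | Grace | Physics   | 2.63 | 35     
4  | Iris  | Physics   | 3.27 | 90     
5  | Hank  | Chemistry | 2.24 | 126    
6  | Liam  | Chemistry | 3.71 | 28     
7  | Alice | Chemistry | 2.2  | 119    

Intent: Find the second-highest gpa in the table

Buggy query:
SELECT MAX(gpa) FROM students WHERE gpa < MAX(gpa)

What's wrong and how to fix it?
Bug: MAX(gpa) on the right of the comparison is an aggregate-in-WHERE error

Fix: Compute the overall MAX in a subquery, then take MAX of rows below it

Corrected query:
SELECT MAX(gpa) FROM students WHERE gpa < (SELECT MAX(gpa) FROM students)

Result:
MAX(gpa)
--------
3.71    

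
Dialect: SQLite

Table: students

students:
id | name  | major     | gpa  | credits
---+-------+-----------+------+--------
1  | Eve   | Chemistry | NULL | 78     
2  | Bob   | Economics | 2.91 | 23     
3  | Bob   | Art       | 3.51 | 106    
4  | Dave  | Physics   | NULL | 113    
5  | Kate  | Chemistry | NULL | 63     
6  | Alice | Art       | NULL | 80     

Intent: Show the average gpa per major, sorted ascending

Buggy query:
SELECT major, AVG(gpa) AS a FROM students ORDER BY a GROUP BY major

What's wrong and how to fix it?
Bug: ORDER BY appears before GROUP BY; SQL clause order requires GROUP BY first

Fix: Move ORDER BY to the end, after GROUP BY

Corrected query:
SELECT major, AVG(gpa) AS a FROM students GROUP BY major ORDER BY a

Result:
major     | a   
----------+-----
Chemistry | NULL
Physics   | NULL
Economics | 2.91
Art       | 3.51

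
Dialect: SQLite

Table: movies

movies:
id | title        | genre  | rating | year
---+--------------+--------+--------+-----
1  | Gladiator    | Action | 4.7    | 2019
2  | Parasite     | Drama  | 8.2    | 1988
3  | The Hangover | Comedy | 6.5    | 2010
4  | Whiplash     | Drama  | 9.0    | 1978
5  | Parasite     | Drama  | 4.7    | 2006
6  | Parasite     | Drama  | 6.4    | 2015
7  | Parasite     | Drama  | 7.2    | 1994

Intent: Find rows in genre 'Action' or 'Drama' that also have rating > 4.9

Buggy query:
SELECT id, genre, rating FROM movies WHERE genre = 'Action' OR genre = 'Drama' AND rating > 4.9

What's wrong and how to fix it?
Bug: Without parentheses, AND is evaluated before OR, so the rating filter only applies to the 'Drama' branch

Fix: Add parentheses around the OR so the AND applies to both alternatives

Corrected query:
SELECT id, genre, rating FROM movies WHERE (genre = 'Action' OR genre = 'Drama') AND rating > 4.9

Result:
id | genre | rating
---+-------+-------
2  | Drama | 8.2   
4  | Drama | 9     
6  | Drama | 6.4   
7  | Drama | 7.2   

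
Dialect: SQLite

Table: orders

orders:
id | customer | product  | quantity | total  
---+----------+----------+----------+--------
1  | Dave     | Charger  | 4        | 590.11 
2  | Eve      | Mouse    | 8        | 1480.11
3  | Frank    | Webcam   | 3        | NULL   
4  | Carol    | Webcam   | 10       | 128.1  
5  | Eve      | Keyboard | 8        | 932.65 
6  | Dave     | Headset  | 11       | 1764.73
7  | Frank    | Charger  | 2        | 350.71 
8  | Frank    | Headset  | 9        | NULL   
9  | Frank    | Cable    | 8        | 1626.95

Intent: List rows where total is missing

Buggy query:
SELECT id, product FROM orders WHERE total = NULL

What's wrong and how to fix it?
Bug: '= NULL' is always unknown in SQL three-valued logic, so no rows match

Fix: Use IS NULL to test for NULL

Corrected query:
SELECT id, product FROM orders WHERE total IS NULL

Result:
id | product
---+--------
3  | Webcam 
8  | Headset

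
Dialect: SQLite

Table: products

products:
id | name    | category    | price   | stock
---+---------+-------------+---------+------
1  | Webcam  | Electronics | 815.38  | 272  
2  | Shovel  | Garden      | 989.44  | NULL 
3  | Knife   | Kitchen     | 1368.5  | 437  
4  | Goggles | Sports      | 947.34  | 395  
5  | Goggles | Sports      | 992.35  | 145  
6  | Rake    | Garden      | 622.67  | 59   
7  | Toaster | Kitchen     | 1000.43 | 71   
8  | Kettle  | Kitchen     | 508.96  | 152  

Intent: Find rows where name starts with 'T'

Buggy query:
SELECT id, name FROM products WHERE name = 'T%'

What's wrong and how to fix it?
Bug: '=' compares the literal string including the % character; pattern matching needs LIKE

Fix: Replace '=' with LIKE so 'T%' is treated as a pattern

Corrected query:
SELECT id, name FROM products WHERE name LIKE 'T%'

Result:
id | name   
---+--------
7  | Toaster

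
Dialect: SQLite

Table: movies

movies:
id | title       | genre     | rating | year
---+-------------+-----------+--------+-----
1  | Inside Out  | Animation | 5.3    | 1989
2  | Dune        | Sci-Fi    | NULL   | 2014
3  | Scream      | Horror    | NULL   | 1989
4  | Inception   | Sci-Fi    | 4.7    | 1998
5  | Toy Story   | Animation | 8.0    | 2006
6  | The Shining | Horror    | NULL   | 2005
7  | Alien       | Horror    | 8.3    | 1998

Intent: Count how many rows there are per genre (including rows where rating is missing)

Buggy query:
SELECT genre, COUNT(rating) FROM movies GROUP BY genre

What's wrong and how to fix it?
Bug: COUNT(rating) skips NULLs, so groups with missing rating are undercounted

Fix: Use COUNT(*) to count all rows regardless of NULL

Corrected query:
SELECT genre, COUNT(*) FROM movies GROUP BY genre

Result:
genre     | COUNT(*)
----------+---------
Animation | 2       
Horror    | 3       
Sci-Fi    | 2       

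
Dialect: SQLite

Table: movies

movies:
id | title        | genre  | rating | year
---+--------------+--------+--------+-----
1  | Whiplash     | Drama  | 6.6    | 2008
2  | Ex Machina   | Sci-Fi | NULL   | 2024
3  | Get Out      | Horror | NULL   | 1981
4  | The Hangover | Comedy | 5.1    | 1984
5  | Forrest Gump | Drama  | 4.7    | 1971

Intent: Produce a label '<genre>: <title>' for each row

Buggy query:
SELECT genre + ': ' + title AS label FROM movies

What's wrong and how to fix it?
Bug: '+' is numeric addition; on text columns SQLite converts them to 0 instead of concatenating

Fix: Use the || operator for string concatenation

Corrected query:
SELECT genre || ': ' || title AS label FROM movies

Result:
label               
--------------------
Drama: Whiplash     
Sci-Fi: Ex Machina  
Horror: Get Out     
Comedy: The Hangover
Drama: Forrest Gump 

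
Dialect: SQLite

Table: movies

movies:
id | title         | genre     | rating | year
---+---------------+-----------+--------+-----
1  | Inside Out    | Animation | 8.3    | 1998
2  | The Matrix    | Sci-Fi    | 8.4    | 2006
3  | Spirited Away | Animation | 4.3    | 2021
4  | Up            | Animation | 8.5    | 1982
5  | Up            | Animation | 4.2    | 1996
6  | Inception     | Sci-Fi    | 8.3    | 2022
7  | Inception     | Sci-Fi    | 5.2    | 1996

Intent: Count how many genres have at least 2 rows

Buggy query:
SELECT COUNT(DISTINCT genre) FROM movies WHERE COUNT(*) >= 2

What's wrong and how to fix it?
Bug: COUNT(*) cannot appear in WHERE; the per-group count doesn't exist yet

Fix: Use a subquery that GROUPs and filters with HAVING, then count its rows

Corrected query:
SELECT COUNT(*) FROM (SELECT genre FROM movies GROUP BY genre HAVING COUNT(*) >= 2)

Result:
COUNT(*)
--------
2       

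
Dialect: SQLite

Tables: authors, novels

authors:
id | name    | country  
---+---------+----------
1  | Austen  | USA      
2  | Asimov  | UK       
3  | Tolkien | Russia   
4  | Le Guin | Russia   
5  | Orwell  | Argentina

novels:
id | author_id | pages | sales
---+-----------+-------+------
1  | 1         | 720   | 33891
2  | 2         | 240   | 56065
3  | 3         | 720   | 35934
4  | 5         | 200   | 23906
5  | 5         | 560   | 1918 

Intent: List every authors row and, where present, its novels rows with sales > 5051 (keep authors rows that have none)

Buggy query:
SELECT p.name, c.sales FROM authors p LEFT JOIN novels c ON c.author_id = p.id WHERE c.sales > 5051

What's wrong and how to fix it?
Bug: Filtering c.sales in WHERE discards the NULL rows produced by LEFT JOIN, turning it into an inner join

Fix: Put 'c.sales > 5051' in the JOIN's ON clause instead of WHERE

Corrected query:
SELECT p.name, c.sales FROM authors p LEFT JOIN novels c ON c.author_id = p.id AND c.sales > 5051

Result:
name    | sales
--------+------
Austen  | 33891
Asimov  | 56065
Tolkien | 35934
Le Guin | NULL 
Orwell  | 23906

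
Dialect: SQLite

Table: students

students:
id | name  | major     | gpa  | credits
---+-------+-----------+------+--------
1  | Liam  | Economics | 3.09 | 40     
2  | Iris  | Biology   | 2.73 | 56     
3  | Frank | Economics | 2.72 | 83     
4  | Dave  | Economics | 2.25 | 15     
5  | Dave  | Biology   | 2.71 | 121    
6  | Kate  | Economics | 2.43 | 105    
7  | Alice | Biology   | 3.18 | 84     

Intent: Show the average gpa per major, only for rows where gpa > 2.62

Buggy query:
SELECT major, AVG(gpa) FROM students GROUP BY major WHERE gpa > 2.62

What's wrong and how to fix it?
Bug: WHERE cannot follow GROUP BY

Fix: Move the WHERE clause before GROUP BY

Corrected query:
SELECT major, AVG(gpa) FROM students WHERE gpa > 2.62 GROUP BY major

Result:
major     | AVG(gpa)
----------+---------
Biology   | 2.873333
Economics | 2.905   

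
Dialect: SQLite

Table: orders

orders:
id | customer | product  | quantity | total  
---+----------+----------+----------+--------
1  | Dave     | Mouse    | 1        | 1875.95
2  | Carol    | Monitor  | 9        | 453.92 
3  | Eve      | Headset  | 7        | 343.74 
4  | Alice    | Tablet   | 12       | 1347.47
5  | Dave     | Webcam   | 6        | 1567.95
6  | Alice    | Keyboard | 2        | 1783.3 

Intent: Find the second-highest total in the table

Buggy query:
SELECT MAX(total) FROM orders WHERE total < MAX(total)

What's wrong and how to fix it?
Bug: The inner MAX is an aggregate inside WHERE, which is not allowed

Fix: Put the inner MAX in a scalar subquery

Corrected query:
SELECT MAX(total) FROM orders WHERE total < (SELECT MAX(total) FROM orders)

Result:
MAX(total)
----------
1783.3    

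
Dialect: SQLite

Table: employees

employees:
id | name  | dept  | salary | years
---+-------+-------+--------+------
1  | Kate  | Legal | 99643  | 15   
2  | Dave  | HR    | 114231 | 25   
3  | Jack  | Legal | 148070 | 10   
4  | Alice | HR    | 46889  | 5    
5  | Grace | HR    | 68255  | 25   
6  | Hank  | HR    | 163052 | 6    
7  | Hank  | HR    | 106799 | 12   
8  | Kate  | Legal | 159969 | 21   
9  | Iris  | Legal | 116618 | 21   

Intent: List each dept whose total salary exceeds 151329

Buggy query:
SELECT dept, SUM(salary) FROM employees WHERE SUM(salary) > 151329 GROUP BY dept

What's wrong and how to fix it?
Bug: SUM(salary) is an aggregate, but WHERE filters rows before aggregation

Fix: Use HAVING (which filters groups after aggregation) instead of WHERE

Corrected query:
SELECT dept, SUM(salary) FROM employees GROUP BY dept HAVING SUM(salary) > 151329

Result:
dept  | SUM(salary)
------+------------
HR    | 499226     
Legal | 524300     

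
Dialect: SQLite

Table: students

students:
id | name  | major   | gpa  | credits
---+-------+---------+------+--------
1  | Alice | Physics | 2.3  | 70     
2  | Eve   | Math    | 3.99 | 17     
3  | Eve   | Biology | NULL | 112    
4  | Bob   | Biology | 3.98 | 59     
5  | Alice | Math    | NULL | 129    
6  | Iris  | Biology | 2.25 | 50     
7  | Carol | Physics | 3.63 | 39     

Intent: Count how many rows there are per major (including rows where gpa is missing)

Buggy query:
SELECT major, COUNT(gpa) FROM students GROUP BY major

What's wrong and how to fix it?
Bug: COUNT(gpa) skips NULLs, so groups with missing gpa are undercounted

Fix: Use COUNT(*) to count all rows regardless of NULL

Corrected query:
SELECT major, COUNT(*) FROM students GROUP BY major

Result:
major   | COUNT(*)
--------+---------
Biology | 3       
Math    | 2       
Physics | 2       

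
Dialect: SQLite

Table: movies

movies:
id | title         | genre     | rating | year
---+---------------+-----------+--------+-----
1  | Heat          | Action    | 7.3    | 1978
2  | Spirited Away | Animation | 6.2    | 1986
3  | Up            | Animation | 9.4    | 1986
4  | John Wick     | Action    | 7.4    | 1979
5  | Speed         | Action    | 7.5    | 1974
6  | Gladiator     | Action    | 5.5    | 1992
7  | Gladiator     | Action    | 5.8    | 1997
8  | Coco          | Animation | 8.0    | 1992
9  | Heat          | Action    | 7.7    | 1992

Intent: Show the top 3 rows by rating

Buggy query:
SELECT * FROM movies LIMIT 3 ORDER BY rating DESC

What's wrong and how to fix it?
Bug: ORDER BY cannot follow LIMIT; LIMIT is the final clause

Fix: Sort with ORDER BY, then apply LIMIT

Corrected query:
SELECT * FROM movies ORDER BY rating DESC LIMIT 3

Result:
id | title | genre     | rating | year
---+-------+-----------+--------+-----
3  | Up    | Animation | 9.4    | 1986
8  | Coco  | Animation | 8      | 1992
9  | Heat  | Action    | 7.7    | 1992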